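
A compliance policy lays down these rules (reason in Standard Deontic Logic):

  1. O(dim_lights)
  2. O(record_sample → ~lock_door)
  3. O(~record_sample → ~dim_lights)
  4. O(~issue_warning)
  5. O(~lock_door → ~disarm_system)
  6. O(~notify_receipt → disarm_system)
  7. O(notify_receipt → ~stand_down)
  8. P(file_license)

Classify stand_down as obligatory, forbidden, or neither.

Premise 1 states O(dim_lights) outright.
Premise 3, O(~record_sample → ~dim_lights), contraposes to O(dim_lights → record_sample); with O(dim_lights) we get O(record_sample).
Applying K to premise 2 (O(record_sample → ~lock_door)) and O(record_sample) yields O(~lock_door).
With premise 5, O(~lock_door → ~disarm_system), the K-axiom yields O(~disarm_system).
Premise 6 is O(~notify_receipt → disarm_system); contrapositively O(~disarm_system → notify_receipt). Since O(~disarm_system) holds, K gives O(notify_receipt).
Premise 7 is O(notify_receipt → ~stand_down); since O(notify_receipt), deontic closure gives O(~stand_down).
Premises 4, 8 do not contribute to this derivation.
Thus O(~stand_down), which is F(stand_down): stand_down is forbidden.

Forbidden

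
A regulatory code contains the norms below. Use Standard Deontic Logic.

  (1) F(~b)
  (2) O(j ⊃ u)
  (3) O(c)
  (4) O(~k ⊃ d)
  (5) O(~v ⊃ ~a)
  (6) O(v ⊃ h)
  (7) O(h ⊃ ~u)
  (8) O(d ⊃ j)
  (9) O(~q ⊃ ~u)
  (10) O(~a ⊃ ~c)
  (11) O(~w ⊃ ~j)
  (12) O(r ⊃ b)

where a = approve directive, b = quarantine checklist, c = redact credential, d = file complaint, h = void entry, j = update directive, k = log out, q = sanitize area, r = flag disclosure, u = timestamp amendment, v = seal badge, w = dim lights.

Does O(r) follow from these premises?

No

Premise 12 is O(r ⊃ b); even if O(b) held, inferring O(r) would be affirming the consequent — invalid.
No other premise forces O(r). An ideal world satisfying every premise can still have r false, so O(r) is not derivable.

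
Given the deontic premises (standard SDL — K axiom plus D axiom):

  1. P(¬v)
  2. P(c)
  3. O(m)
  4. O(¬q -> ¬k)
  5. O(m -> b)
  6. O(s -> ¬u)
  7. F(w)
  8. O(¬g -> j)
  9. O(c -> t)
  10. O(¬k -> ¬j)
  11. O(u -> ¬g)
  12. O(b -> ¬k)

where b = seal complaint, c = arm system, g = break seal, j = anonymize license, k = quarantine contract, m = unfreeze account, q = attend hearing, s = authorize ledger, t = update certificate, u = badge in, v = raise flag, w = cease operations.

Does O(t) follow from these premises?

No

Premise 9 is O(c -> t), but O(c) is not derivable from the premises (the permission P(c) asserts only ¬O(¬c), not O(c)), so it does not yield O(t).
No other premise forces O(t). An ideal world satisfying every premise can still have t false, so O(t) is not derivable.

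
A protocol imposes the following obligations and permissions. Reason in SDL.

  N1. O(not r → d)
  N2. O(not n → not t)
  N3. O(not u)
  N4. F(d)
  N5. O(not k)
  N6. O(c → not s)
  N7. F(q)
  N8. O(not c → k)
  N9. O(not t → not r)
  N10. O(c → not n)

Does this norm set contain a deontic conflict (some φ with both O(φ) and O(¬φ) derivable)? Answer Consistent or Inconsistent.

Premise 4 is F(d), i.e. O(not d).
Premise 1 is O(not r → d); contrapositively O(not d → r). Since O(not d) holds, K gives O(r).
Premise 9, O(not t → not r), contraposes to O(r → t); with O(r) we get O(t).
Premise 2 is O(not n → not t); contrapositively O(t → n). Since O(t) holds, K gives O(n).
Premise 10 is O(c → not n); contrapositively O(n → not c). Since O(n) holds, K gives O(not c).
From O(not c) and premise 8, O(not c → k), we obtain O(k).
However, premise 5 gives O(not k).
We now have both O(k) and O(not k) — k is simultaneously obligatory and forbidden, violating the D-axiom.

Inconsistent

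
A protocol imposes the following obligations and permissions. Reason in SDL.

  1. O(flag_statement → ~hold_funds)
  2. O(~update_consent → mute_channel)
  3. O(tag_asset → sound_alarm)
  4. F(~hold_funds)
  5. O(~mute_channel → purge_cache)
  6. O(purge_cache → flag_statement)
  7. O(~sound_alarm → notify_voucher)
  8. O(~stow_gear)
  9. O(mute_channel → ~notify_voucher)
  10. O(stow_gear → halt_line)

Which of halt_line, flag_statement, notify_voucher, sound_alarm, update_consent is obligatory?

sound_alarm

F(~hold_funds) at premise 4 means O(hold_funds).
Premise 1 is O(flag_statement → ~hold_funds); contrapositively O(hold_funds → ~flag_statement). Since O(hold_funds) holds, K gives O(~flag_statement).
The contrapositive of premise 6 (O(purge_cache → flag_statement)) is O(~flag_statement → ~purge_cache), and O(~flag_statement) is already established, so O(~purge_cache).
Premise 5, O(~mute_channel → purge_cache), contraposes to O(~purge_cache → mute_channel); with O(~purge_cache) we get O(mute_channel).
Premise 9 is O(mute_channel → ~notify_voucher); since O(mute_channel), deontic closure gives O(~notify_voucher).
The contrapositive of premise 7 (O(~sound_alarm → notify_voucher)) is O(~notify_voucher → sound_alarm), and O(~notify_voucher) is already established, so O(sound_alarm).
So O(sound_alarm) holds — sound_alarm is obligatory. None of the other listed options is made obligatory by any chain of premises.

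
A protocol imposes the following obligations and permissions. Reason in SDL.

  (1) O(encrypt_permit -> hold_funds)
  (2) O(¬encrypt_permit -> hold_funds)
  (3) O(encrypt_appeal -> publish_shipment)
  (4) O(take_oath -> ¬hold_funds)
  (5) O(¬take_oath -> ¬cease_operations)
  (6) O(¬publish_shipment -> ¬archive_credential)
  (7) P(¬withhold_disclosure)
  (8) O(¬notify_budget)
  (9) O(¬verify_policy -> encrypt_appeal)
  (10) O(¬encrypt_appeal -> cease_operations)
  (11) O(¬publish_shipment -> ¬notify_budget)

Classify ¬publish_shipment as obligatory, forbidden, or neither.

Premises 2 and 1 are O(¬encrypt_permit -> hold_funds) and O(encrypt_permit -> hold_funds); every ideal world satisfies ¬encrypt_permit or encrypt_permit, so in either case hold_funds holds — hence O(hold_funds).
The contrapositive of premise 4 (O(take_oath -> ¬hold_funds)) is O(hold_funds -> ¬take_oath), and O(hold_funds) is already established, so O(¬take_oath).
Premise 5 is O(¬take_oath -> ¬cease_operations); since O(¬take_oath), deontic closure gives O(¬cease_operations).
Premise 10, O(¬encrypt_appeal -> cease_operations), contraposes to O(¬cease_operations -> encrypt_appeal); with O(¬cease_operations) we get O(encrypt_appeal).
Premise 3 is O(encrypt_appeal -> publish_shipment); since O(encrypt_appeal), deontic closure gives O(publish_shipment).
Premises 6, 7, 8, 9, 11 do not contribute to this derivation.
Thus O(publish_shipment), which is F(¬publish_shipment): ¬publish_shipment is forbidden.

Forbidden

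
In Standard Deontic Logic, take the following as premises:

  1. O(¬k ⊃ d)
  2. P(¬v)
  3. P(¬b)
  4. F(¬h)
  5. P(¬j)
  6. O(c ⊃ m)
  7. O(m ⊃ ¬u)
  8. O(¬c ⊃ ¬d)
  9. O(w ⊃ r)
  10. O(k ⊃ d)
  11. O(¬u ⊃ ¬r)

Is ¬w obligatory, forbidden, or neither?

By case analysis on k: premise 10 gives O(k ⊃ d) and premise 1 gives O(¬k ⊃ d), so O(d) either way.
Premise 8, O(¬c ⊃ ¬d), contraposes to O(d ⊃ c); with O(d) we get O(c).
Applying K to premise 6 (O(c ⊃ m)) and O(c) yields O(m).
Applying K to premise 7 (O(m ⊃ ¬u)) and O(m) yields O(¬u).
With premise 11, O(¬u ⊃ ¬r), the K-axiom yields O(¬r).
Premise 9, O(w ⊃ r), contraposes to O(¬r ⊃ ¬w); with O(¬r) we get O(¬w).
Premises 2, 3, 4, 5 do not contribute to this derivation.
Hence ¬w is obligatory.

Obligatory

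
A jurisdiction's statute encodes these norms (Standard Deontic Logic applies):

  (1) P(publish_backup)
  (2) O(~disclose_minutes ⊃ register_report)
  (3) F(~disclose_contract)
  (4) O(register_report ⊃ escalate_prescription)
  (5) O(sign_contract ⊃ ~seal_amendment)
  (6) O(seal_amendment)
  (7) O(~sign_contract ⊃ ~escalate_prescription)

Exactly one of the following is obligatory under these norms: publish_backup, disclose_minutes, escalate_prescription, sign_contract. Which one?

From premise 6 we have O(seal_amendment).
The contrapositive of premise 5 (O(sign_contract ⊃ ~seal_amendment)) is O(seal_amendment ⊃ ~sign_contract), and O(seal_amendment) is already established, so O(~sign_contract).
Premise 7 is O(~sign_contract ⊃ ~escalate_prescription); since O(~sign_contract), deontic closure gives O(~escalate_prescription).
Premise 4, O(register_report ⊃ escalate_prescription), contraposes to O(~escalate_prescription ⊃ ~register_report); with O(~escalate_prescription) we get O(~register_report).
Premise 2 is O(~disclose_minutes ⊃ register_report); contrapositively O(~register_report ⊃ disclose_minutes). Since O(~register_report) holds, K gives O(disclose_minutes).
So O(disclose_minutes) holds — disclose_minutes is obligatory. None of the other listed options is made obligatory by any chain of premises.

disclose_minutes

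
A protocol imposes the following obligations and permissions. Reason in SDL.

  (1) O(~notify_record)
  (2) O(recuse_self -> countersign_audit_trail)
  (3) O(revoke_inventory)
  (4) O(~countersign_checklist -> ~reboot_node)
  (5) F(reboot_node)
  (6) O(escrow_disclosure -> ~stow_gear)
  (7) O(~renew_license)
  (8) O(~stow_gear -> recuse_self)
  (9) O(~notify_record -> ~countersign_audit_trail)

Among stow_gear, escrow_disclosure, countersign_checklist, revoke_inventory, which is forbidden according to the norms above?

Premise 1 states O(~notify_record) outright.
With premise 9, O(~notify_record -> ~countersign_audit_trail), the K-axiom yields O(~countersign_audit_trail).
Premise 2, O(recuse_self -> countersign_audit_trail), contraposes to O(~countersign_audit_trail -> ~recuse_self); with O(~countersign_audit_trail) we get O(~recuse_self).
The contrapositive of premise 8 (O(~stow_gear -> recuse_self)) is O(~recuse_self -> stow_gear), and O(~recuse_self) is already established, so O(stow_gear).
Premise 6 is O(escrow_disclosure -> ~stow_gear); contrapositively O(stow_gear -> ~escrow_disclosure). Since O(stow_gear) holds, K gives O(~escrow_disclosure).
So O(~escrow_disclosure) holds, i.e. escrow_disclosure is forbidden. None of the other listed options is forbidden under the premises.

escrow_disclosure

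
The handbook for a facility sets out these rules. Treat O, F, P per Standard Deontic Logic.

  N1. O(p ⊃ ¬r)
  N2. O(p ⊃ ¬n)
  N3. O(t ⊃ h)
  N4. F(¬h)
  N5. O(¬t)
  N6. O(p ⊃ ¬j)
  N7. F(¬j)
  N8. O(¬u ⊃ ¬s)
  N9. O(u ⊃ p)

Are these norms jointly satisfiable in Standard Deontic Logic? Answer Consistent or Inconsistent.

Premise 3 is O(t ⊃ h); even if O(h) held, inferring O(t) would be affirming the consequent — invalid.
So O(t) is not derivable, and the apparent clash with O(¬t) does not arise.
A world satisfying every obligation exists (e.g. h=true, j=true, n=false, p=false, r=false, s=false, t=false, u=false); no atom is both obligatory and forbidden, so the set is consistent.

Consistent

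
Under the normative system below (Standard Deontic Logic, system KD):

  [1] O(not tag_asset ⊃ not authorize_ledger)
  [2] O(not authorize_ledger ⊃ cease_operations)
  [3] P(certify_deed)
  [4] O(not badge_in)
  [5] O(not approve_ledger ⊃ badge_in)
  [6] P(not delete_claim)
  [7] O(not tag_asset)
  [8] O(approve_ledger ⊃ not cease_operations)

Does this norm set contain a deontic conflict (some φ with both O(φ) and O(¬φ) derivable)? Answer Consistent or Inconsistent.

Inconsistent

From premise 4 we have O(not badge_in).
The contrapositive of premise 5 (O(not approve_ledger ⊃ badge_in)) is O(not badge_in ⊃ approve_ledger), and O(not badge_in) is already established, so O(approve_ledger).
With premise 8, O(approve_ledger ⊃ not cease_operations), the K-axiom yields O(not cease_operations).
Premise 2, O(not authorize_ledger ⊃ cease_operations), contraposes to O(not cease_operations ⊃ authorize_ledger); with O(not cease_operations) we get O(authorize_ledger).
The contrapositive of premise 1 (O(not tag_asset ⊃ not authorize_ledger)) is O(authorize_ledger ⊃ tag_asset), and O(authorize_ledger) is already established, so O(tag_asset).
But premise 7 directly asserts O(not tag_asset).
We now have both O(tag_asset) and O(not tag_asset) — tag_asset is simultaneously obligatory and forbidden, violating the D-axiom.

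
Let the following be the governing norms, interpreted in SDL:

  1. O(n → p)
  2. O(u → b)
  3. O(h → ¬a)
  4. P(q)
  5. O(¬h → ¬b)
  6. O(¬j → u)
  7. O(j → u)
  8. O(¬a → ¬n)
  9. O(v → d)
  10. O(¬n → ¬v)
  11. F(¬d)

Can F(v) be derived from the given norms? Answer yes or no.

Premises 7 and 6 are O(j → u) and O(¬j → u); every ideal world satisfies j or ¬j, so in either case u holds — hence O(u).
From O(u) and premise 2, O(u → b), we obtain O(b).
Premise 5 is O(¬h → ¬b); contrapositively O(b → h). Since O(b) holds, K gives O(h).
With premise 3, O(h → ¬a), the K-axiom yields O(¬a).
Applying K to premise 8 (O(¬a → ¬n)) and O(¬a) yields O(¬n).
Premise 10 is O(¬n → ¬v); since O(¬n), deontic closure gives O(¬v).
Premises 1, 4, 9, 11 do not contribute to this derivation.
So O(¬v) holds, i.e. F(v). The claim follows.

Yes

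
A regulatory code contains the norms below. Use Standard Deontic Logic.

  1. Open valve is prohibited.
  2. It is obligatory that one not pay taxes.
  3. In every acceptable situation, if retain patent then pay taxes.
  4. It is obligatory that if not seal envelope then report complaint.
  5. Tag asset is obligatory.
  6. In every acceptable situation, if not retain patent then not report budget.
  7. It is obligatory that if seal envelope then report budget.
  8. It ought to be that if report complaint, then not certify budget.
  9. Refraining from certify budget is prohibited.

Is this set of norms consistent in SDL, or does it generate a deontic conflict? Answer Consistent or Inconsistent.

Premise 9 is F(¬certify_budget), i.e. O(certify_budget).
The contrapositive of premise 8 (O(report_complaint → ¬certify_budget)) is O(certify_budget → ¬report_complaint), and O(certify_budget) is already established, so O(¬report_complaint).
Premise 4 is O(¬seal_envelope → report_complaint); contrapositively O(¬report_complaint → seal_envelope). Since O(¬report_complaint) holds, K gives O(seal_envelope).
Applying K to premise 7 (O(seal_envelope → report_budget)) and O(seal_envelope) yields O(report_budget).
Premise 6 is O(¬retain_patent → ¬report_budget); contrapositively O(report_budget → retain_patent). Since O(report_budget) holds, K gives O(retain_patent).
With premise 3, O(retain_patent → pay_taxes), the K-axiom yields O(pay_taxes).
But premise 2 directly asserts O(¬pay_taxes).
We now have both O(pay_taxes) and O(¬pay_taxes) — pay_taxes is simultaneously obligatory and forbidden, violating the D-axiom.

Inconsistent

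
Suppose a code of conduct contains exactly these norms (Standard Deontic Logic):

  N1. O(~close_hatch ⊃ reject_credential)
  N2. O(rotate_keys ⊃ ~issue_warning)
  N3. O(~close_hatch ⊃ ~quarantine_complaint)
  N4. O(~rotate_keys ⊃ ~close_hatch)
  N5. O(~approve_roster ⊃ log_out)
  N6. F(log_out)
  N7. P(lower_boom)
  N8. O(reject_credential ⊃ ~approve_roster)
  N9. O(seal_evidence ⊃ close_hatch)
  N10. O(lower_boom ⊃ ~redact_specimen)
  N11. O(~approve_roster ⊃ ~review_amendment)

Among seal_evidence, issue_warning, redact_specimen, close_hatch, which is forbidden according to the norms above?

Premise 6 is F(log_out), i.e. O(~log_out).
The contrapositive of premise 5 (O(~approve_roster ⊃ log_out)) is O(~log_out ⊃ approve_roster), and O(~log_out) is already established, so O(approve_roster).
Premise 8, O(reject_credential ⊃ ~approve_roster), contraposes to O(approve_roster ⊃ ~reject_credential); with O(approve_roster) we get O(~reject_credential).
Premise 1, O(~close_hatch ⊃ reject_credential), contraposes to O(~reject_credential ⊃ close_hatch); with O(~reject_credential) we get O(close_hatch).
Premise 4 is O(~rotate_keys ⊃ ~close_hatch); contrapositively O(close_hatch ⊃ rotate_keys). Since O(close_hatch) holds, K gives O(rotate_keys).
With premise 2, O(rotate_keys ⊃ ~issue_warning), the K-axiom yields O(~issue_warning).
So O(~issue_warning) holds, i.e. issue_warning is forbidden. None of the other listed options is forbidden under the premises.

issue_warning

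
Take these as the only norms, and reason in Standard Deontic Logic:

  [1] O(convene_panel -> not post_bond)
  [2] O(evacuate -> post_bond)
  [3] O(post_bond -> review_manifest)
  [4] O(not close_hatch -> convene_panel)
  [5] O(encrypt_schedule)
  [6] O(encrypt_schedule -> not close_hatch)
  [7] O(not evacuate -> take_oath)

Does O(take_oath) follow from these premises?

Yes

From premise 5 we have O(encrypt_schedule).
From O(encrypt_schedule) and premise 6, O(encrypt_schedule -> not close_hatch), we obtain O(not close_hatch).
With premise 4, O(not close_hatch -> convene_panel), the K-axiom yields O(convene_panel).
With premise 1, O(convene_panel -> not post_bond), the K-axiom yields O(not post_bond).
Premise 2 is O(evacuate -> post_bond); contrapositively O(not post_bond -> not evacuate). Since O(not post_bond) holds, K gives O(not evacuate).
From O(not evacuate) and premise 7, O(not evacuate -> take_oath), we obtain O(take_oath).
Premise 3 does not contribute to this derivation.
So O(take_oath) follows.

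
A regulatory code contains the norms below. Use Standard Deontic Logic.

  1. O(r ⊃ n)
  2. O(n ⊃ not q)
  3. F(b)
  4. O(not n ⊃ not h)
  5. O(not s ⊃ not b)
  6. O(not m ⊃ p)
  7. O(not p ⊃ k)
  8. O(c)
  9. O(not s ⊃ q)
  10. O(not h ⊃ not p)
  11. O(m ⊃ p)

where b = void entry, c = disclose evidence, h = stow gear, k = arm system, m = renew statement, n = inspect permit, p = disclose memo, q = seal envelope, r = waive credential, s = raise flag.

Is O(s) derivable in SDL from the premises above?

Premises 6 and 11 are O(not m ⊃ p) and O(m ⊃ p); every ideal world satisfies not m or m, so in either case p holds — hence O(p).
The contrapositive of premise 10 (O(not h ⊃ not p)) is O(p ⊃ h), and O(p) is already established, so O(h).
Premise 4 is O(not n ⊃ not h); contrapositively O(h ⊃ n). Since O(h) holds, K gives O(n).
With premise 2, O(n ⊃ not q), the K-axiom yields O(not q).
The contrapositive of premise 9 (O(not s ⊃ q)) is O(not q ⊃ s), and O(not q) is already established, so O(s).
Premises 1, 3, 5, 7, 8 do not contribute to this derivation.
So O(s) follows.

Yes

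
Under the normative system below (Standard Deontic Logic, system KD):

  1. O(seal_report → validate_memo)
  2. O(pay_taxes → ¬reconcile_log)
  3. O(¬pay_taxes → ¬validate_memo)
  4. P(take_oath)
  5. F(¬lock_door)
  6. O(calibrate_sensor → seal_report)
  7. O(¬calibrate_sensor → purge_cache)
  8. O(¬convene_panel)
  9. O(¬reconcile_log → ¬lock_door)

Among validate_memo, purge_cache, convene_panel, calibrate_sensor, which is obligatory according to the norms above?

purge_cache

F(¬lock_door) at premise 5 means O(lock_door).
The contrapositive of premise 9 (O(¬reconcile_log → ¬lock_door)) is O(lock_door → reconcile_log), and O(lock_door) is already established, so O(reconcile_log).
The contrapositive of premise 2 (O(pay_taxes → ¬reconcile_log)) is O(reconcile_log → ¬pay_taxes), and O(reconcile_log) is already established, so O(¬pay_taxes).
Premise 3 is O(¬pay_taxes → ¬validate_memo); since O(¬pay_taxes), deontic closure gives O(¬validate_memo).
Premise 1, O(seal_report → validate_memo), contraposes to O(¬validate_memo → ¬seal_report); with O(¬validate_memo) we get O(¬seal_report).
The contrapositive of premise 6 (O(calibrate_sensor → seal_report)) is O(¬seal_report → ¬calibrate_sensor), and O(¬seal_report) is already established, so O(¬calibrate_sensor).
Premise 7 is O(¬calibrate_sensor → purge_cache); since O(¬calibrate_sensor), deontic closure gives O(purge_cache).
So O(purge_cache) holds — purge_cache is obligatory. None of the other listed options is made obligatory by any chain of premises.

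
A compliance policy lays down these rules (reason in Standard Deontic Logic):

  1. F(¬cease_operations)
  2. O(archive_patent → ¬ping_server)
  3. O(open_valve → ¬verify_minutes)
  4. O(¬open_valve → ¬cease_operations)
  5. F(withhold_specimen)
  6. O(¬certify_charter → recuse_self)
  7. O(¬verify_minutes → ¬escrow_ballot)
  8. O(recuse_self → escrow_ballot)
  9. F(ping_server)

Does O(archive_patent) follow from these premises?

Premise 2 is O(archive_patent → ¬ping_server); even if O(¬ping_server) held, inferring O(archive_patent) would be affirming the consequent — invalid.
No other premise forces O(archive_patent). An ideal world satisfying every premise can still have archive_patent false, so O(archive_patent) is not derivable.

No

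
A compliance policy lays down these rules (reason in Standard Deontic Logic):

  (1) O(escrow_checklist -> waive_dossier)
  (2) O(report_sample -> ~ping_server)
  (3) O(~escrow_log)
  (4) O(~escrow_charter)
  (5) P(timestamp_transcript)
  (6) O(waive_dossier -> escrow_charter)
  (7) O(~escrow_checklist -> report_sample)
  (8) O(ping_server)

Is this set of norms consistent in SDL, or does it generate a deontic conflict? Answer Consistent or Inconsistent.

Inconsistent

From premise 4 we have O(~escrow_charter).
Premise 6, O(waive_dossier -> escrow_charter), contraposes to O(~escrow_charter -> ~waive_dossier); with O(~escrow_charter) we get O(~waive_dossier).
Premise 1 is O(escrow_checklist -> waive_dossier); contrapositively O(~waive_dossier -> ~escrow_checklist). Since O(~waive_dossier) holds, K gives O(~escrow_checklist).
From O(~escrow_checklist) and premise 7, O(~escrow_checklist -> report_sample), we obtain O(report_sample).
Applying K to premise 2 (O(report_sample -> ~ping_server)) and O(report_sample) yields O(~ping_server).
However, premise 8 gives O(ping_server).
We now have both O(~ping_server) and O(ping_server) — ping_server is simultaneously obligatory and forbidden, violating the D-axiom.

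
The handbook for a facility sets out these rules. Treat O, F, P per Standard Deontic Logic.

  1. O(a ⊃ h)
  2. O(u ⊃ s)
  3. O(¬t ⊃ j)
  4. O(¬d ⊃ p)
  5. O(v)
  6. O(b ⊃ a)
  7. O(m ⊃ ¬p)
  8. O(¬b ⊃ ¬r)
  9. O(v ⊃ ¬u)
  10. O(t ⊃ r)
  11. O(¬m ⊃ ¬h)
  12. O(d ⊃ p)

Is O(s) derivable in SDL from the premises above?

Premise 2 is O(u ⊃ s), but O(u) is not derivable from the premises, so it does not yield O(s).
No other premise forces O(s). An ideal world satisfying every premise can still have s false, so O(s) is not derivable.

No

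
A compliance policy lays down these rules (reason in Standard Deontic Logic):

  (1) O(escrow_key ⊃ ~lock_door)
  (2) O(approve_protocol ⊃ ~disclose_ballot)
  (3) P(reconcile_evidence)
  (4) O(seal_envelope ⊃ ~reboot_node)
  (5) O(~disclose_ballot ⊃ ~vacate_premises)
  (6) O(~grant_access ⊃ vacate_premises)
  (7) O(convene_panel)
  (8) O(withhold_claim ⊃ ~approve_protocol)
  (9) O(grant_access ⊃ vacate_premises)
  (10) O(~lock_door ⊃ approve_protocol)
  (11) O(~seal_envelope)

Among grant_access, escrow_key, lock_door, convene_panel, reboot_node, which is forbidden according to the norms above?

escrow_key

By case analysis on grant_access: premise 9 gives O(grant_access ⊃ vacate_premises) and premise 6 gives O(~grant_access ⊃ vacate_premises), so O(vacate_premises) either way.
The contrapositive of premise 5 (O(~disclose_ballot ⊃ ~vacate_premises)) is O(vacate_premises ⊃ disclose_ballot), and O(vacate_premises) is already established, so O(disclose_ballot).
Premise 2, O(approve_protocol ⊃ ~disclose_ballot), contraposes to O(disclose_ballot ⊃ ~approve_protocol); with O(disclose_ballot) we get O(~approve_protocol).
The contrapositive of premise 10 (O(~lock_door ⊃ approve_protocol)) is O(~approve_protocol ⊃ lock_door), and O(~approve_protocol) is already established, so O(lock_door).
The contrapositive of premise 1 (O(escrow_key ⊃ ~lock_door)) is O(lock_door ⊃ ~escrow_key), and O(lock_door) is already established, so O(~escrow_key).
So O(~escrow_key) holds, i.e. escrow_key is forbidden. None of the other listed options is forbidden under the premises.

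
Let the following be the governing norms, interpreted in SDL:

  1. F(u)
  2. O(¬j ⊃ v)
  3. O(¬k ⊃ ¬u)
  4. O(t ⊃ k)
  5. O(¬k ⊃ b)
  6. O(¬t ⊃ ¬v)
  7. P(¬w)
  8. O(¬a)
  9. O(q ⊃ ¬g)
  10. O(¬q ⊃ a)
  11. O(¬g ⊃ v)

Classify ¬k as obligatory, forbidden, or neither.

Forbidden

From premise 8 we have O(¬a).
Premise 10, O(¬q ⊃ a), contraposes to O(¬a ⊃ q); with O(¬a) we get O(q).
With premise 9, O(q ⊃ ¬g), the K-axiom yields O(¬g).
Applying K to premise 11 (O(¬g ⊃ v)) and O(¬g) yields O(v).
Premise 6, O(¬t ⊃ ¬v), contraposes to O(v ⊃ t); with O(v) we get O(t).
Premise 4 is O(t ⊃ k); since O(t), deontic closure gives O(k).
Premises 1, 2, 3, 5, 7 do not contribute to this derivation.
Thus O(k), which is F(¬k): ¬k is forbidden.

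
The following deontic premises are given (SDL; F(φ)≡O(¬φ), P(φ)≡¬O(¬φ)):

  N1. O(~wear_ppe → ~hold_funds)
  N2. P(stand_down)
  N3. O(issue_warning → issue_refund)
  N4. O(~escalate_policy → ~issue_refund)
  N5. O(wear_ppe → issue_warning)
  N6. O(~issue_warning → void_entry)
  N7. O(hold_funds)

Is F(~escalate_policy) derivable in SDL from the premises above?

Premise 7 states O(hold_funds) outright.
The contrapositive of premise 1 (O(~wear_ppe → ~hold_funds)) is O(hold_funds → wear_ppe), and O(hold_funds) is already established, so O(wear_ppe).
From O(wear_ppe) and premise 5, O(wear_ppe → issue_warning), we obtain O(issue_warning).
With premise 3, O(issue_warning → issue_refund), the K-axiom yields O(issue_refund).
The contrapositive of premise 4 (O(~escalate_policy → ~issue_refund)) is O(issue_refund → escalate_policy), and O(issue_refund) is already established, so O(escalate_policy).
Premises 2, 6 do not contribute to this derivation.
So O(escalate_policy) holds, i.e. F(~escalate_policy). The claim follows.

Yes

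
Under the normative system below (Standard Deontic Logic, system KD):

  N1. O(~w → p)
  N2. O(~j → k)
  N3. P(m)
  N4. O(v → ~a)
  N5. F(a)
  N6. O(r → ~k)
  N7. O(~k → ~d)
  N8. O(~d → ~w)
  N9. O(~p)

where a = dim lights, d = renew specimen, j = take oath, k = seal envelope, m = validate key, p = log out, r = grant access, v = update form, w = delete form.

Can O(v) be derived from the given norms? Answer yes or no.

No

Premise 4 is O(v → ~a); even if O(~a) held, inferring O(v) would be affirming the consequent — invalid.
No other premise forces O(v). An ideal world satisfying every premise can still have v false, so O(v) is not derivable.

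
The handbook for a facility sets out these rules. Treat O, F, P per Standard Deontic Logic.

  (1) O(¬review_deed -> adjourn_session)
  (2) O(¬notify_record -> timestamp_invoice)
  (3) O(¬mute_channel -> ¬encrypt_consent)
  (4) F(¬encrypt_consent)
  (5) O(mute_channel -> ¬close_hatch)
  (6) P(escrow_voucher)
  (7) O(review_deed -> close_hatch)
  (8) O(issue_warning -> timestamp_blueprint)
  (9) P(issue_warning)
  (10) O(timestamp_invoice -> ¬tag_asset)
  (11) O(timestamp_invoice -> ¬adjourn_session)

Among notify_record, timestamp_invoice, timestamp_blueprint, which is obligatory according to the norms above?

notify_record

Premise 4 is F(¬encrypt_consent), i.e. O(encrypt_consent).
The contrapositive of premise 3 (O(¬mute_channel -> ¬encrypt_consent)) is O(encrypt_consent -> mute_channel), and O(encrypt_consent) is already established, so O(mute_channel).
With premise 5, O(mute_channel -> ¬close_hatch), the K-axiom yields O(¬close_hatch).
The contrapositive of premise 7 (O(review_deed -> close_hatch)) is O(¬close_hatch -> ¬review_deed), and O(¬close_hatch) is already established, so O(¬review_deed).
Premise 1 is O(¬review_deed -> adjourn_session); since O(¬review_deed), deontic closure gives O(adjourn_session).
Premise 11 is O(timestamp_invoice -> ¬adjourn_session); contrapositively O(adjourn_session -> ¬timestamp_invoice). Since O(adjourn_session) holds, K gives O(¬timestamp_invoice).
The contrapositive of premise 2 (O(¬notify_record -> timestamp_invoice)) is O(¬timestamp_invoice -> notify_record), and O(¬timestamp_invoice) is already established, so O(notify_record).
So O(notify_record) holds — notify_record is obligatory. None of the other listed options is made obligatory by any chain of premises.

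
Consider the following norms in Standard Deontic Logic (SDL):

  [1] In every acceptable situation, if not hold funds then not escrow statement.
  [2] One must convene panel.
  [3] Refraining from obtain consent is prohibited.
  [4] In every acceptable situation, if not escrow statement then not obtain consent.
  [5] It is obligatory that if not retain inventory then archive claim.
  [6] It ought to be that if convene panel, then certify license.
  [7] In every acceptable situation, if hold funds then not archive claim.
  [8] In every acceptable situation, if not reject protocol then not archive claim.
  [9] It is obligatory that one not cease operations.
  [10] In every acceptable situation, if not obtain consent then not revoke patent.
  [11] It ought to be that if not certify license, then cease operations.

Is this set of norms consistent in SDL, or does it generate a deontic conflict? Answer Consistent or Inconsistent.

Consistent

Premise 11 is O(¬certify_license → cease_operations), but O(¬certify_license) is not derivable from the premises, so it does not yield O(cease_operations).
So O(cease_operations) is not derivable, and the apparent clash with O(¬cease_operations) does not arise.
A world satisfying every obligation exists (e.g. archive_claim=false, cease_operations=false, certify_license=true, convene_panel=true, escrow_statement=true, hold_funds=true, obtain_consent=true, reject_protocol=false, retain_inventory=true, revoke_patent=false); no atom is both obligatory and forbidden, so the set is consistent.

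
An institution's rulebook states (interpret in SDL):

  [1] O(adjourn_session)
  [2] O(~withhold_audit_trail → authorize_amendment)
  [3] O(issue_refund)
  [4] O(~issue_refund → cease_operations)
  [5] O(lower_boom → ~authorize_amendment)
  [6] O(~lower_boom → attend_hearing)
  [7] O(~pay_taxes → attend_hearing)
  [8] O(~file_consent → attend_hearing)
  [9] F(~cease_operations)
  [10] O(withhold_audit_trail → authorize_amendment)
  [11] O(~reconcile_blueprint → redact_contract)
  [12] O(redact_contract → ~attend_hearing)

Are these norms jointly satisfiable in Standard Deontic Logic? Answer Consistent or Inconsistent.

Consistent

Premise 4 is O(~issue_refund → cease_operations); even if O(cease_operations) held, inferring O(~issue_refund) would be affirming the consequent — invalid.
So O(~issue_refund) is not derivable, and the apparent clash with O(issue_refund) does not arise.
A world satisfying every obligation exists (e.g. adjourn_session=true, attend_hearing=true, authorize_amendment=true, cease_operations=true, file_consent=false, issue_refund=true, lower_boom=false, pay_taxes=false, reconcile_blueprint=true, redact_contract=false, withhold_audit_trail=false); no atom is both obligatory and forbidden, so the set is consistent.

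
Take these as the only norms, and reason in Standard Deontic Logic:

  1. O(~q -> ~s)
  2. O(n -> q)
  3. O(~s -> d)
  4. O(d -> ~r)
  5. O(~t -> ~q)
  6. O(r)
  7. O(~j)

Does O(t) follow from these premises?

Yes

Premise 6 gives O(r).
The contrapositive of premise 4 (O(d -> ~r)) is O(r -> ~d), and O(r) is already established, so O(~d).
Premise 3, O(~s -> d), contraposes to O(~d -> s); with O(~d) we get O(s).
Premise 1, O(~q -> ~s), contraposes to O(s -> q); with O(s) we get O(q).
Premise 5 is O(~t -> ~q); contrapositively O(q -> t). Since O(q) holds, K gives O(t).
Premises 2, 7 do not contribute to this derivation.
So O(t) follows.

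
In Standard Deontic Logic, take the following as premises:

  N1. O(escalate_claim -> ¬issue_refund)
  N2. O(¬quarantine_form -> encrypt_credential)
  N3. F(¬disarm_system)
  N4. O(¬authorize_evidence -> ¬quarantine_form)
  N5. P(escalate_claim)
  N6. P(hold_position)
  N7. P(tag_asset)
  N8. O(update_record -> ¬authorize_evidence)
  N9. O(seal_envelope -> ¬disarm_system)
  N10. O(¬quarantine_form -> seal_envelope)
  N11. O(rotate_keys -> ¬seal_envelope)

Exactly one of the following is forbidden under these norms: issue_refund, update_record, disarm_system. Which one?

update_record

Premise 3, F(¬disarm_system), is equivalent to O(disarm_system).
The contrapositive of premise 9 (O(seal_envelope -> ¬disarm_system)) is O(disarm_system -> ¬seal_envelope), and O(disarm_system) is already established, so O(¬seal_envelope).
Premise 10 is O(¬quarantine_form -> seal_envelope); contrapositively O(¬seal_envelope -> quarantine_form). Since O(¬seal_envelope) holds, K gives O(quarantine_form).
Premise 4, O(¬authorize_evidence -> ¬quarantine_form), contraposes to O(quarantine_form -> authorize_evidence); with O(quarantine_form) we get O(authorize_evidence).
Premise 8 is O(update_record -> ¬authorize_evidence); contrapositively O(authorize_evidence -> ¬update_record). Since O(authorize_evidence) holds, K gives O(¬update_record).
So O(¬update_record) holds, i.e. update_record is forbidden. None of the other listed options is forbidden under the premises.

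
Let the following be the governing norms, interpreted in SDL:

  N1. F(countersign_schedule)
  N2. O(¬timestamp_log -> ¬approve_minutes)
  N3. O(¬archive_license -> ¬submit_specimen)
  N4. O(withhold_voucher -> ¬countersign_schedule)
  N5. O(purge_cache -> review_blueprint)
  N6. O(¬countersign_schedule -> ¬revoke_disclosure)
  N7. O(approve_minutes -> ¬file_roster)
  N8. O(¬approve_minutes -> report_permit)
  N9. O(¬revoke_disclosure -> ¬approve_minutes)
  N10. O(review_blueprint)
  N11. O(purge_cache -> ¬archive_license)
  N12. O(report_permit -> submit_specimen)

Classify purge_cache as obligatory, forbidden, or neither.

Forbidden

Premise 1 is F(countersign_schedule), i.e. O(¬countersign_schedule).
Applying K to premise 6 (O(¬countersign_schedule -> ¬revoke_disclosure)) and O(¬countersign_schedule) yields O(¬revoke_disclosure).
Applying K to premise 9 (O(¬revoke_disclosure -> ¬approve_minutes)) and O(¬revoke_disclosure) yields O(¬approve_minutes).
Premise 8 is O(¬approve_minutes -> report_permit); since O(¬approve_minutes), deontic closure gives O(report_permit).
Premise 12 is O(report_permit -> submit_specimen); since O(report_permit), deontic closure gives O(submit_specimen).
Premise 3 is O(¬archive_license -> ¬submit_specimen); contrapositively O(submit_specimen -> archive_license). Since O(submit_specimen) holds, K gives O(archive_license).
Premise 11 is O(purge_cache -> ¬archive_license); contrapositively O(archive_license -> ¬purge_cache). Since O(archive_license) holds, K gives O(¬purge_cache).
Premises 2, 4, 5, 7, 10 do not contribute to this derivation.
Thus O(¬purge_cache), which is F(purge_cache): purge_cache is forbidden.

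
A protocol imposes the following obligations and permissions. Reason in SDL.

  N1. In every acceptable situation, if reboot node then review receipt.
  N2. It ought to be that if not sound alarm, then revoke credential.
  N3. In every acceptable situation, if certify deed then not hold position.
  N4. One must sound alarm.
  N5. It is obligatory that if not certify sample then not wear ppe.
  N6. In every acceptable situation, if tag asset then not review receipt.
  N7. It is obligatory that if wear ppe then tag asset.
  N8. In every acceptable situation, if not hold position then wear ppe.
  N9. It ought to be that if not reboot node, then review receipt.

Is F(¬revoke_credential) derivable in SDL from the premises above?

Premise 2 is O(¬sound_alarm → revoke_credential), but O(¬sound_alarm) is not derivable from the premises, so it does not yield O(revoke_credential).
No other premise forces O(revoke_credential). An ideal world satisfying every premise can still have ¬revoke_credential true, so F(¬revoke_credential) is not derivable.

No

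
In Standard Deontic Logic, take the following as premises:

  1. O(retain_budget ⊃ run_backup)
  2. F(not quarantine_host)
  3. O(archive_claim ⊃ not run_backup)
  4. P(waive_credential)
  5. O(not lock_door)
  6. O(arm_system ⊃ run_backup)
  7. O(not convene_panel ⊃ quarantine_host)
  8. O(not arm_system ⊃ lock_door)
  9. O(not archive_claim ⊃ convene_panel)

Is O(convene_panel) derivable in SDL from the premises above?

From premise 5 we have O(not lock_door).
The contrapositive of premise 8 (O(not arm_system ⊃ lock_door)) is O(not lock_door ⊃ arm_system), and O(not lock_door) is already established, so O(arm_system).
With premise 6, O(arm_system ⊃ run_backup), the K-axiom yields O(run_backup).
Premise 3 is O(archive_claim ⊃ not run_backup); contrapositively O(run_backup ⊃ not archive_claim). Since O(run_backup) holds, K gives O(not archive_claim).
From O(not archive_claim) and premise 9, O(not archive_claim ⊃ convene_panel), we obtain O(convene_panel).
Premises 1, 2, 4, 7 do not contribute to this derivation.
So O(convene_panel) follows.

Yes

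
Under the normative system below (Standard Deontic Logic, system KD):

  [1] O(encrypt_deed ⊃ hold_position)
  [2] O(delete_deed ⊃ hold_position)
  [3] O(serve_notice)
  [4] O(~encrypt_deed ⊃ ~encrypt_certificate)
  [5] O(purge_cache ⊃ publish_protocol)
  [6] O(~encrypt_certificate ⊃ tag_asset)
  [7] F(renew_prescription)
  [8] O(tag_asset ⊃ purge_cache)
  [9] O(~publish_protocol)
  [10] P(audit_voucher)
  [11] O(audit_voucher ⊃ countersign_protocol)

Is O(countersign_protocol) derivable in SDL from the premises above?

Premise 11 is O(audit_voucher ⊃ countersign_protocol), but O(audit_voucher) is not derivable from the premises (the permission P(audit_voucher) asserts only ~O(~audit_voucher), not O(audit_voucher)), so it does not yield O(countersign_protocol).
No other premise forces O(countersign_protocol). An ideal world satisfying every premise can still have countersign_protocol false, so O(countersign_protocol) is not derivable.

No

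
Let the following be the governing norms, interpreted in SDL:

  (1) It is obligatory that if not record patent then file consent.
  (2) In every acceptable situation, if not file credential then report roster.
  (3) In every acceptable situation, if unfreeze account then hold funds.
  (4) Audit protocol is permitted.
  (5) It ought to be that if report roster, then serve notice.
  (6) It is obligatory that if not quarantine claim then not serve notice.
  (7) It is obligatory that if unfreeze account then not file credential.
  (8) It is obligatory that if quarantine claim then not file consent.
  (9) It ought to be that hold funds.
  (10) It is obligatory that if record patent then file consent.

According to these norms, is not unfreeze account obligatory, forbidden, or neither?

Obligatory

By case analysis on ¬record_patent: premise 1 gives O(¬record_patent → file_consent) and premise 10 gives O(record_patent → file_consent), so O(file_consent) either way.
Premise 8 is O(quarantine_claim → ¬file_consent); contrapositively O(file_consent → ¬quarantine_claim). Since O(file_consent) holds, K gives O(¬quarantine_claim).
With premise 6, O(¬quarantine_claim → ¬serve_notice), the K-axiom yields O(¬serve_notice).
Premise 5, O(report_roster → serve_notice), contraposes to O(¬serve_notice → ¬report_roster); with O(¬serve_notice) we get O(¬report_roster).
Premise 2, O(¬file_credential → report_roster), contraposes to O(¬report_roster → file_credential); with O(¬report_roster) we get O(file_credential).
Premise 7, O(unfreeze_account → ¬file_credential), contraposes to O(file_credential → ¬unfreeze_account); with O(file_credential) we get O(¬unfreeze_account).
Premises 3, 4, 9 do not contribute to this derivation.
Hence ¬unfreeze_account is obligatory.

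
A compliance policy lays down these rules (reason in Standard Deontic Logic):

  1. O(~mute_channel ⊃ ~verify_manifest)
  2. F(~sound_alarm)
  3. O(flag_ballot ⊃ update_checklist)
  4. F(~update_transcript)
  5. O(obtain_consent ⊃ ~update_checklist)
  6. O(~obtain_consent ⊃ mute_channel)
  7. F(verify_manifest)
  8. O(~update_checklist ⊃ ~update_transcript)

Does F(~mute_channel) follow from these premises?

Yes

Premise 4, F(~update_transcript), is equivalent to O(update_transcript).
Premise 8 is O(~update_checklist ⊃ ~update_transcript); contrapositively O(update_transcript ⊃ update_checklist). Since O(update_transcript) holds, K gives O(update_checklist).
The contrapositive of premise 5 (O(obtain_consent ⊃ ~update_checklist)) is O(update_checklist ⊃ ~obtain_consent), and O(update_checklist) is already established, so O(~obtain_consent).
Applying K to premise 6 (O(~obtain_consent ⊃ mute_channel)) and O(~obtain_consent) yields O(mute_channel).
Premises 1, 2, 3, 7 do not contribute to this derivation.
So O(mute_channel) holds, i.e. F(~mute_channel). The claim follows.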